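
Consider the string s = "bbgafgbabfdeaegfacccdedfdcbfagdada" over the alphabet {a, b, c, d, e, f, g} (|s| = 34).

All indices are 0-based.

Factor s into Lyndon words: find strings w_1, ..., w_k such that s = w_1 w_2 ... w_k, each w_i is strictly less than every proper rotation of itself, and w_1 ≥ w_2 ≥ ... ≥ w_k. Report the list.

emit factor 1: 'bbg' (i=0, period=3)
emit factor 2: 'afgb' (i=3, period=4)
emit factor 3: 'abfdeaegfacccdedfdcbfagdad' (i=7, period=26)
emit factor 4: 'a' (i=33, period=1)

["bbg", "afgb", "abfdeaegfacccdedfdcbfagdad", "a"]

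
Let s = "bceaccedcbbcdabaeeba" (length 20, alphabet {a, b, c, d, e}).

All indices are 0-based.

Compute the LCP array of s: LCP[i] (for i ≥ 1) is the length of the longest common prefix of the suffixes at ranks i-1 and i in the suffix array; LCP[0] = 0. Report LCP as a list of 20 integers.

[0, 1, 1, 1, 0, 2, 1, 1, 2, 0, 1, 1, 1, 2, 0, 1, 0, 1, 1, 1]

rank | idx | suffix
   0 |  19 | a
   1 |  13 | abaeeba
   2 |   3 | accedcbbcdabaeeba
   3 |  15 | aeeba
   4 |  18 | ba
   5 |  14 | baeeba
   6 |   9 | bbcdabaeeba
   7 |  10 | bcdabaeeba
   8 |   0 | bceaccedcbbcdabaeeba
   9 |   8 | cbbcdabaeeba
  10 |   4 | ccedcbbcdabaeeba
  11 |  11 | cdabaeeba
  12 |   1 | ceaccedcbbcdabaeeba
  13 |   5 | cedcbbcdabaeeba
  14 |  12 | dabaeeba
  15 |   7 | dcbbcdabaeeba
  16 |   2 | eaccedcbbcdabaeeba
  17 |  17 | eba
  18 |   6 | edcbbcdabaeeba
  19 |  16 | eeba

SA = [19, 13, 3, 15, 18, 14, 9, 10, 0, 8, 4, 11, 1, 5, 12, 7, 2, 17, 6, 16]
i: (SA[i-1],SA[i]) lcp shared
  1: (19,13) 1 'a'
  2: (13,3) 1 'a'
  3: (3,15) 1 'a'
  4: (15,18) 0 ''
  5: (18,14) 2 'ba'
  6: (14,9) 1 'b'
  7: (9,10) 1 'b'
  8: (10,0) 2 'bc'
  9: (0,8) 0 ''
  10: (8,4) 1 'c'
  11: (4,11) 1 'c'
  12: (11,1) 1 'c'
  13: (1,5) 2 'ce'
  14: (5,12) 0 ''
  15: (12,7) 1 'd'
  16: (7,2) 0 ''
  17: (2,17) 1 'e'
  18: (17,6) 1 'e'
  19: (6,16) 1 'e'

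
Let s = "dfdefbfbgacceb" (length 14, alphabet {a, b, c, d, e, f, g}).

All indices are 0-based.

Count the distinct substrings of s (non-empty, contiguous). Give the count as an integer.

rank | idx | suffix
   0 |   9 | acceb
   1 |  13 | b
   2 |   5 | bfbgacceb
   3 |   7 | bgacceb
   4 |  10 | cceb
   5 |  11 | ceb
   6 |   2 | defbfbgacceb
   7 |   0 | dfdefbfbgacceb
   8 |  12 | eb
   9 |   3 | efbfbgacceb
  10 |   4 | fbfbgacceb
  11 |   6 | fbgacceb
  12 |   1 | fdefbfbgacceb
  13 |   8 | gacceb

SA = [9, 13, 5, 7, 10, 11, 2, 0, 12, 3, 4, 6, 1, 8]
i: (SA[i-1],SA[i]) lcp shared
  1: (9,13) 0 ''
  2: (13,5) 1 'b'
  3: (5,7) 1 'b'
  4: (7,10) 0 ''
  5: (10,11) 1 'c'
  6: (11,2) 0 ''
  7: (2,0) 1 'd'
  8: (0,12) 0 ''
  9: (12,3) 1 'e'
  10: (3,4) 0 ''
  11: (4,6) 2 'fb'
  12: (6,1) 1 'f'
  13: (1,8) 0 ''

n(n+1)/2 = 14·15/2 = 105
Σ LCP = 0 + 0 + 1 + 1 + 0 + 1 + 0 + 1 + 0 + 1 + 0 + 2 + 1 + 0 = 8
distinct = 105 − 8 = 97

97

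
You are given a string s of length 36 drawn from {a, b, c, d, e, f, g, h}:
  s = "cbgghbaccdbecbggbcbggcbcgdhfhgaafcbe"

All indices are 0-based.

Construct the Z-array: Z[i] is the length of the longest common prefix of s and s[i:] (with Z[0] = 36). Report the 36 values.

Z[0]=36
i=1: outside box; Z[1]=0
i=2: outside box; Z[2]=0
i=3: outside box; Z[3]=0
i=4: outside box; Z[4]=0
i=5: outside box; Z[5]=0
i=6: outside box; Z[6]=0
i=7: outside box; Z[7]=1 scan→box=[7,8)
i=8: outside box; Z[8]=1 scan→box=[8,9)
i=9: outside box; Z[9]=0
i=10: outside box; Z[10]=0
i=11: outside box; Z[11]=0
i=12: outside box; Z[12]=4 scan→box=[12,16)
i=13: min(r-i=3, Z[1]=0)=0; Z[13]=0
i=14: min(r-i=2, Z[2]=0)=0; Z[14]=0
i=15: min(r-i=1, Z[3]=0)=0; Z[15]=0
i=16: outside box; Z[16]=0
i=17: outside box; Z[17]=4 scan→box=[17,21)
i=18: min(r-i=3, Z[1]=0)=0; Z[18]=0
i=19: min(r-i=2, Z[2]=0)=0; Z[19]=0
i=20: min(r-i=1, Z[3]=0)=0; Z[20]=0
i=21: outside box; Z[21]=2 scan→box=[21,23)
i=22: min(r-i=1, Z[1]=0)=0; Z[22]=0
i=23: outside box; Z[23]=1 scan→box=[23,24)
i=24: outside box; Z[24]=0
i=25: outside box; Z[25]=0
i=26: outside box; Z[26]=0
i=27: outside box; Z[27]=0
i=28: outside box; Z[28]=0
i=29: outside box; Z[29]=0
i=30: outside box; Z[30]=0
i=31: outside box; Z[31]=0
i=32: outside box; Z[32]=0
i=33: outside box; Z[33]=2 scan→box=[33,35)
i=34: min(r-i=1, Z[1]=0)=0; Z[34]=0
i=35: outside box; Z[35]=0

[36, 0, 0, 0, 0, 0, 0, 1, 1, 0, 0, 0, 4, 0, 0, 0, 0, 4, 0, 0, 0, 2, 0, 1, 0, 0, 0, 0, 0, 0, 0, 0, 0, 2, 0, 0]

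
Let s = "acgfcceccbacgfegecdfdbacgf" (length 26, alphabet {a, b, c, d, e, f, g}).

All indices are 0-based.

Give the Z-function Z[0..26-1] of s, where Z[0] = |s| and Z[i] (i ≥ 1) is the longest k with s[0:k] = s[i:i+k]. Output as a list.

Z[0]=26
i=1: fresh scan; Z[1]=0
i=2: fresh scan; Z[2]=0
i=3: fresh scan; Z[3]=0
i=4: fresh scan; Z[4]=0
i=5: fresh scan; Z[5]=0
i=6: fresh scan; Z[6]=0
i=7: fresh scan; Z[7]=0
i=8: fresh scan; Z[8]=0
i=9: fresh scan; Z[9]=0
i=10: fresh scan; Z[10]=4 scan→box=[10,14)
i=11: min(r-i=3, Z[1]=0)=0; Z[11]=0
i=12: min(r-i=2, Z[2]=0)=0; Z[12]=0
i=13: min(r-i=1, Z[3]=0)=0; Z[13]=0
i=14: fresh scan; Z[14]=0
i=15: fresh scan; Z[15]=0
i=16: fresh scan; Z[16]=0
i=17: fresh scan; Z[17]=0
i=18: fresh scan; Z[18]=0
i=19: fresh scan; Z[19]=0
i=20: fresh scan; Z[20]=0
i=21: fresh scan; Z[21]=0
i=22: fresh scan; Z[22]=4 scan→box=[22,26)
i=23: min(r-i=3, Z[1]=0)=0; Z[23]=0
i=24: min(r-i=2, Z[2]=0)=0; Z[24]=0
i=25: min(r-i=1, Z[3]=0)=0; Z[25]=0

[26, 0, 0, 0, 0, 0, 0, 0, 0, 0, 4, 0, 0, 0, 0, 0, 0, 0, 0, 0, 0, 0, 4, 0, 0, 0]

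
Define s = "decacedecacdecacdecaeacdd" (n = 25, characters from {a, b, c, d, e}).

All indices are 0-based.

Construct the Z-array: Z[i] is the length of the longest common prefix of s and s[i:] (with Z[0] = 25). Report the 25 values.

Z[0]=25
i=1: outside box; Z[1]=0
i=2: outside box; Z[2]=0
i=3: outside box; Z[3]=0
i=4: outside box; Z[4]=0
i=5: outside box; Z[5]=0
i=6: outside box; Z[6]=5 scan→box=[6,11)
i=7: min(r-i=4, Z[1]=0)=0; Z[7]=0
i=8: min(r-i=3, Z[2]=0)=0; Z[8]=0
i=9: min(r-i=2, Z[3]=0)=0; Z[9]=0
i=10: min(r-i=1, Z[4]=0)=0; Z[10]=0
i=11: outside box; Z[11]=5 scan→box=[11,16)
i=12: min(r-i=4, Z[1]=0)=0; Z[12]=0
i=13: min(r-i=3, Z[2]=0)=0; Z[13]=0
i=14: min(r-i=2, Z[3]=0)=0; Z[14]=0
i=15: min(r-i=1, Z[4]=0)=0; Z[15]=0
i=16: outside box; Z[16]=4 scan→box=[16,20)
i=17: min(r-i=3, Z[1]=0)=0; Z[17]=0
i=18: min(r-i=2, Z[2]=0)=0; Z[18]=0
i=19: min(r-i=1, Z[3]=0)=0; Z[19]=0
i=20: outside box; Z[20]=0
i=21: outside box; Z[21]=0
i=22: outside box; Z[22]=0
i=23: outside box; Z[23]=1 scan→box=[23,24)
i=24: outside box; Z[24]=1 scan→box=[24,25)

[25, 0, 0, 0, 0, 0, 5, 0, 0, 0, 0, 5, 0, 0, 0, 0, 4, 0, 0, 0, 0, 0, 0, 1, 1]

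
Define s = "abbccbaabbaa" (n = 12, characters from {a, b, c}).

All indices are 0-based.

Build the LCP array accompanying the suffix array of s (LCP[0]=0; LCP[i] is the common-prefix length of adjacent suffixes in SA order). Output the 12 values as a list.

[0, 1, 2, 1, 3, 0, 3, 1, 2, 1, 0, 1]

rank | idx | suffix
   0 |  11 | a
   1 |  10 | aa
   2 |   6 | aabbaa
   3 |   7 | abbaa
   4 |   0 | abbccbaabbaa
   5 |   9 | baa
   6 |   5 | baabbaa
   7 |   8 | bbaa
   8 |   1 | bbccbaabbaa
   9 |   2 | bccbaabbaa
  10 |   4 | cbaabbaa
  11 |   3 | ccbaabbaa

SA = [11, 10, 6, 7, 0, 9, 5, 8, 1, 2, 4, 3]
i: (SA[i-1],SA[i]) lcp shared
  1: (11,10) 1 'a'
  2: (10,6) 2 'aa'
  3: (6,7) 1 'a'
  4: (7,0) 3 'abb'
  5: (0,9) 0 ''
  6: (9,5) 3 'baa'
  7: (5,8) 1 'b'
  8: (8,1) 2 'bb'
  9: (1,2) 1 'b'
  10: (2,4) 0 ''
  11: (4,3) 1 'c'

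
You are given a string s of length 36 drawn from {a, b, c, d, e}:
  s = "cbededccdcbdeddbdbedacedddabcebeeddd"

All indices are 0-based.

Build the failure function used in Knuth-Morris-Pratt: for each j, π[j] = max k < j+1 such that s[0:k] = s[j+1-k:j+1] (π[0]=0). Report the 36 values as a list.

[0, 0, 0, 0, 0, 0, 1, 1, 0, 1, 2, 0, 0, 0, 0, 0, 0, 0, 0, 0, 0, 1, 0, 0, 0, 0, 0, 0, 1, 0, 0, 0, 0, 0, 0, 0]

π[0] = 0
j=1 s[j]='b': π[1]=0 (border '')
j=2 s[j]='e': π[2]=0 (border '')
j=3 s[j]='d': π[3]=0 (border '')
j=4 s[j]='e': π[4]=0 (border '')
j=5 s[j]='d': π[5]=0 (border '')
j=6 s[j]='c': π[6]=1 (border 'c')
j=7 s[j]='c': k: 1→0; π[7]=1 (border 'c')
j=8 s[j]='d': k: 1→0; π[8]=0 (border '')
j=9 s[j]='c': π[9]=1 (border 'c')
j=10 s[j]='b': π[10]=2 (border 'cb')
j=11 s[j]='d': k: 2→0; π[11]=0 (border '')
j=12 s[j]='e': π[12]=0 (border '')
j=13 s[j]='d': π[13]=0 (border '')
j=14 s[j]='d': π[14]=0 (border '')
j=15 s[j]='b': π[15]=0 (border '')
j=16 s[j]='d': π[16]=0 (border '')
j=17 s[j]='b': π[17]=0 (border '')
j=18 s[j]='e': π[18]=0 (border '')
j=19 s[j]='d': π[19]=0 (border '')
j=20 s[j]='a': π[20]=0 (border '')
j=21 s[j]='c': π[21]=1 (border 'c')
j=22 s[j]='e': k: 1→0; π[22]=0 (border '')
j=23 s[j]='d': π[23]=0 (border '')
j=24 s[j]='d': π[24]=0 (border '')
j=25 s[j]='d': π[25]=0 (border '')
j=26 s[j]='a': π[26]=0 (border '')
j=27 s[j]='b': π[27]=0 (border '')
j=28 s[j]='c': π[28]=1 (border 'c')
j=29 s[j]='e': k: 1→0; π[29]=0 (border '')
j=30 s[j]='b': π[30]=0 (border '')
j=31 s[j]='e': π[31]=0 (border '')
j=32 s[j]='e': π[32]=0 (border '')
j=33 s[j]='d': π[33]=0 (border '')
j=34 s[j]='d': π[34]=0 (border '')
j=35 s[j]='d': π[35]=0 (border '')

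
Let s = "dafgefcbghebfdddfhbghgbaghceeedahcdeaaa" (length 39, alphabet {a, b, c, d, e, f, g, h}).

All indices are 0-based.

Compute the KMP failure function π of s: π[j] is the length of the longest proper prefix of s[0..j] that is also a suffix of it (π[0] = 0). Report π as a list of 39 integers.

[0, 0, 0, 0, 0, 0, 0, 0, 0, 0, 0, 0, 0, 1, 1, 1, 0, 0, 0, 0, 0, 0, 0, 0, 0, 0, 0, 0, 0, 0, 1, 2, 0, 0, 1, 0, 0, 0, 0]

π[0] = 0
j=1 s[j]='a': π[1]=0 (border '')
j=2 s[j]='f': π[2]=0 (border '')
j=3 s[j]='g': π[3]=0 (border '')
j=4 s[j]='e': π[4]=0 (border '')
j=5 s[j]='f': π[5]=0 (border '')
j=6 s[j]='c': π[6]=0 (border '')
j=7 s[j]='b': π[7]=0 (border '')
j=8 s[j]='g': π[8]=0 (border '')
j=9 s[j]='h': π[9]=0 (border '')
j=10 s[j]='e': π[10]=0 (border '')
j=11 s[j]='b': π[11]=0 (border '')
j=12 s[j]='f': π[12]=0 (border '')
j=13 s[j]='d': π[13]=1 (border 'd')
j=14 s[j]='d': k: 1→0; π[14]=1 (border 'd')
j=15 s[j]='d': k: 1→0; π[15]=1 (border 'd')
j=16 s[j]='f': k: 1→0; π[16]=0 (border '')
j=17 s[j]='h': π[17]=0 (border '')
j=18 s[j]='b': π[18]=0 (border '')
j=19 s[j]='g': π[19]=0 (border '')
j=20 s[j]='h': π[20]=0 (border '')
j=21 s[j]='g': π[21]=0 (border '')
j=22 s[j]='b': π[22]=0 (border '')
j=23 s[j]='a': π[23]=0 (border '')
j=24 s[j]='g': π[24]=0 (border '')
j=25 s[j]='h': π[25]=0 (border '')
j=26 s[j]='c': π[26]=0 (border '')
j=27 s[j]='e': π[27]=0 (border '')
j=28 s[j]='e': π[28]=0 (border '')
j=29 s[j]='e': π[29]=0 (border '')
j=30 s[j]='d': π[30]=1 (border 'd')
j=31 s[j]='a': π[31]=2 (border 'da')
j=32 s[j]='h': k: 2→0; π[32]=0 (border '')
j=33 s[j]='c': π[33]=0 (border '')
j=34 s[j]='d': π[34]=1 (border 'd')
j=35 s[j]='e': k: 1→0; π[35]=0 (border '')
j=36 s[j]='a': π[36]=0 (border '')
j=37 s[j]='a': π[37]=0 (border '')
j=38 s[j]='a': π[38]=0 (border '')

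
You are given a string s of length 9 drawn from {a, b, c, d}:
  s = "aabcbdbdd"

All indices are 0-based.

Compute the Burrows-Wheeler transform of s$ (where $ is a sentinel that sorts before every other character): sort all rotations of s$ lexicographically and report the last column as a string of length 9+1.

rank  rotation    last
    0  $aabcbdbdd  d
    1  aabcbdbdd$  $
    2  abcbdbdd$a  a
    3  bcbdbdd$aa  a
    4  bdbdd$aabc  c
    5  bdd$aabcbd  d
    6  cbdbdd$aab  b
    7  d$aabcbdbd  d
    8  dbdd$aabcb  b
    9  dd$aabcbdb  b

d$aacdbdbb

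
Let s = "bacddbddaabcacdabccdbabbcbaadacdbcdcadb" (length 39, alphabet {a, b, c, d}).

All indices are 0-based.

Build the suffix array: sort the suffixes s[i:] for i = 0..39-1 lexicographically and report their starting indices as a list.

sorted suffixes:
  #0 SA[0]=8  'aabcacdabccdbabbcbaadacdbcdcadb'
  #1 SA[1]=26  'aadacdbcdcadb'
  #2 SA[2]=21  'abbcbaadacdbcdcadb'
  #3 SA[3]=9  'abcacdabccdbabbcbaadacdbcdcadb'
  #4 SA[4]=15  'abccdbabbcbaadacdbcdcadb'
  #5 SA[5]=12  'acdabccdbabbcbaadacdbcdcadb'
  #6 SA[6]=29  'acdbcdcadb'
  #7 SA[7]=1  'acddbddaabcacdabccdbabbcbaadacdbcdcadb'
  #8 SA[8]=27  'adacdbcdcadb'
  #9 SA[9]=36  'adb'
  #10 SA[10]=38  'b'
  #11 SA[11]=25  'baadacdbcdcadb'
  #12 SA[12]=20  'babbcbaadacdbcdcadb'
  #13 SA[13]=0  'bacddbddaabcacdabccdbabbcbaadacdbcdcadb'
  #14 SA[14]=22  'bbcbaadacdbcdcadb'
  #15 SA[15]=10  'bcacdabccdbabbcbaadacdbcdcadb'
  #16 SA[16]=23  'bcbaadacdbcdcadb'
  #17 SA[17]=16  'bccdbabbcbaadacdbcdcadb'
  #18 SA[18]=32  'bcdcadb'
  #19 SA[19]=5  'bddaabcacdabccdbabbcbaadacdbcdcadb'
  #20 SA[20]=11  'cacdabccdbabbcbaadacdbcdcadb'
  #21 SA[21]=35  'cadb'
  #22 SA[22]=24  'cbaadacdbcdcadb'
  #23 SA[23]=17  'ccdbabbcbaadacdbcdcadb'
  #24 SA[24]=13  'cdabccdbabbcbaadacdbcdcadb'
  #25 SA[25]=18  'cdbabbcbaadacdbcdcadb'
  #26 SA[26]=30  'cdbcdcadb'
  #27 SA[27]=33  'cdcadb'
  #28 SA[28]=2  'cddbddaabcacdabccdbabbcbaadacdbcdcadb'
  #29 SA[29]=7  'daabcacdabccdbabbcbaadacdbcdcadb'
  #30 SA[30]=14  'dabccdbabbcbaadacdbcdcadb'
  #31 SA[31]=28  'dacdbcdcadb'
  #32 SA[32]=37  'db'
  #33 SA[33]=19  'dbabbcbaadacdbcdcadb'
  #34 SA[34]=31  'dbcdcadb'
  #35 SA[35]=4  'dbddaabcacdabccdbabbcbaadacdbcdcadb'
  #36 SA[36]=34  'dcadb'
  #37 SA[37]=6  'ddaabcacdabccdbabbcbaadacdbcdcadb'
  #38 SA[38]=3  'ddbddaabcacdabccdbabbcbaadacdbcdcadb'

[8, 26, 21, 9, 15, 12, 29, 1, 27, 36, 38, 25, 20, 0, 22, 10, 23, 16, 32, 5, 11, 35, 24, 17, 13, 18, 30, 33, 2, 7, 14, 28, 37, 19, 31, 4, 34, 6, 3]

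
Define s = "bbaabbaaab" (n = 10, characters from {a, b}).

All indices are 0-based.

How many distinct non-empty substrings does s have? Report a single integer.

38

sorted suffixes:
  #0 SA[0]=6  'aaab'
  #1 SA[1]=7  'aab'
  #2 SA[2]=2  'aabbaaab'
  #3 SA[3]=8  'ab'
  #4 SA[4]=3  'abbaaab'
  #5 SA[5]=9  'b'
  #6 SA[6]=5  'baaab'
  #7 SA[7]=1  'baabbaaab'
  #8 SA[8]=4  'bbaaab'
  #9 SA[9]=0  'bbaabbaaab'

SA = [6, 7, 2, 8, 3, 9, 5, 1, 4, 0]
[i] adj suffixes → lcp
  [1] 6/7 → 2 ('aa')
  [2] 7/2 → 3 ('aab')
  [3] 2/8 → 1 ('a')
  [4] 8/3 → 2 ('ab')
  [5] 3/9 → 0 ('')
  [6] 9/5 → 1 ('b')
  [7] 5/1 → 3 ('baa')
  [8] 1/4 → 1 ('b')
  [9] 4/0 → 4 ('bbaa')

n(n+1)/2 = 10·11/2 = 55
Σ LCP = 0 + 2 + 3 + 1 + 2 + 0 + 1 + 3 + 1 + 4 = 17
distinct = 55 − 17 = 38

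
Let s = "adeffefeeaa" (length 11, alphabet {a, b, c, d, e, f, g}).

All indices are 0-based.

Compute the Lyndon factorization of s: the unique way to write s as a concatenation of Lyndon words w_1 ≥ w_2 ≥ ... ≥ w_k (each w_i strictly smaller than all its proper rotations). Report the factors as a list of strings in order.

emit factor 1: 'adeffefee' (i=0, period=9)
emit factor 2: 'a' (i=9, period=1)
emit factor 3: 'a' (i=10, period=1)

["adeffefee", "a", "a"]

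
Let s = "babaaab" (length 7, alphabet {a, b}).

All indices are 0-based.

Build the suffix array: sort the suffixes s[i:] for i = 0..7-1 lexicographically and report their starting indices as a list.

[3, 4, 5, 1, 6, 2, 0]

rank | idx | suffix
   0 |   3 | aaab
   1 |   4 | aab
   2 |   5 | ab
   3 |   1 | abaaab
   4 |   6 | b
   5 |   2 | baaab
   6 |   0 | babaaab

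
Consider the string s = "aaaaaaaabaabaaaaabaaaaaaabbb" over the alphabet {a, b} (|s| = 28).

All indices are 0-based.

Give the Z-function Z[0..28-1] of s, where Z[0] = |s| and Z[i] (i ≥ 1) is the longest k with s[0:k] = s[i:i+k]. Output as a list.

Z[0]=28
i=1: fresh scan; Z[1]=7 grow→box=[1,8)
i=2: min(r-i=6, Z[1]=7)=6; Z[2]=6
i=3: min(r-i=5, Z[2]=6)=5; Z[3]=5
i=4: min(r-i=4, Z[3]=5)=4; Z[4]=4
i=5: min(r-i=3, Z[4]=4)=3; Z[5]=3
i=6: min(r-i=2, Z[5]=3)=2; Z[6]=2
i=7: min(r-i=1, Z[6]=2)=1; Z[7]=1
i=8: fresh scan; Z[8]=0
i=9: fresh scan; Z[9]=2 grow→box=[9,11)
i=10: min(r-i=1, Z[1]=7)=1; Z[10]=1
i=11: fresh scan; Z[11]=0
i=12: fresh scan; Z[12]=5 grow→box=[12,17)
i=13: min(r-i=4, Z[1]=7)=4; Z[13]=4
i=14: min(r-i=3, Z[2]=6)=3; Z[14]=3
i=15: min(r-i=2, Z[3]=5)=2; Z[15]=2
i=16: min(r-i=1, Z[4]=4)=1; Z[16]=1
i=17: fresh scan; Z[17]=0
i=18: fresh scan; Z[18]=7 grow→box=[18,25)
i=19: min(r-i=6, Z[1]=7)=6; Z[19]=6
i=20: min(r-i=5, Z[2]=6)=5; Z[20]=5
i=21: min(r-i=4, Z[3]=5)=4; Z[21]=4
i=22: min(r-i=3, Z[4]=4)=3; Z[22]=3
i=23: min(r-i=2, Z[5]=3)=2; Z[23]=2
i=24: min(r-i=1, Z[6]=2)=1; Z[24]=1
i=25: fresh scan; Z[25]=0
i=26: fresh scan; Z[26]=0
i=27: fresh scan; Z[27]=0

[28, 7, 6, 5, 4, 3, 2, 1, 0, 2, 1, 0, 5, 4, 3, 2, 1, 0, 7, 6, 5, 4, 3, 2, 1, 0, 0, 0]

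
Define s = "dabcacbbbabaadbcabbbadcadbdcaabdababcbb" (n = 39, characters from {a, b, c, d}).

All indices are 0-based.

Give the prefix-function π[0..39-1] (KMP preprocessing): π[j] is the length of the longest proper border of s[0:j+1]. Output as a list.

[0, 0, 0, 0, 0, 0, 0, 0, 0, 0, 0, 0, 0, 1, 0, 0, 0, 0, 0, 0, 0, 1, 0, 0, 1, 0, 1, 0, 0, 0, 0, 1, 2, 3, 0, 0, 0, 0, 0]

π[0] = 0
j=1 s[j]='a': π[1]=0 (border '')
j=2 s[j]='b': π[2]=0 (border '')
j=3 s[j]='c': π[3]=0 (border '')
j=4 s[j]='a': π[4]=0 (border '')
j=5 s[j]='c': π[5]=0 (border '')
j=6 s[j]='b': π[6]=0 (border '')
j=7 s[j]='b': π[7]=0 (border '')
j=8 s[j]='b': π[8]=0 (border '')
j=9 s[j]='a': π[9]=0 (border '')
j=10 s[j]='b': π[10]=0 (border '')
j=11 s[j]='a': π[11]=0 (border '')
j=12 s[j]='a': π[12]=0 (border '')
j=13 s[j]='d': π[13]=1 (border 'd')
j=14 s[j]='b': k: 1→0; π[14]=0 (border '')
j=15 s[j]='c': π[15]=0 (border '')
j=16 s[j]='a': π[16]=0 (border '')
j=17 s[j]='b': π[17]=0 (border '')
j=18 s[j]='b': π[18]=0 (border '')
j=19 s[j]='b': π[19]=0 (border '')
j=20 s[j]='a': π[20]=0 (border '')
j=21 s[j]='d': π[21]=1 (border 'd')
j=22 s[j]='c': k: 1→0; π[22]=0 (border '')
j=23 s[j]='a': π[23]=0 (border '')
j=24 s[j]='d': π[24]=1 (border 'd')
j=25 s[j]='b': k: 1→0; π[25]=0 (border '')
j=26 s[j]='d': π[26]=1 (border 'd')
j=27 s[j]='c': k: 1→0; π[27]=0 (border '')
j=28 s[j]='a': π[28]=0 (border '')
j=29 s[j]='a': π[29]=0 (border '')
j=30 s[j]='b': π[30]=0 (border '')
j=31 s[j]='d': π[31]=1 (border 'd')
j=32 s[j]='a': π[32]=2 (border 'da')
j=33 s[j]='b': π[33]=3 (border 'dab')
j=34 s[j]='a': k: 3→0; π[34]=0 (border '')
j=35 s[j]='b': π[35]=0 (border '')
j=36 s[j]='c': π[36]=0 (border '')
j=37 s[j]='b': π[37]=0 (border '')
j=38 s[j]='b': π[38]=0 (border '')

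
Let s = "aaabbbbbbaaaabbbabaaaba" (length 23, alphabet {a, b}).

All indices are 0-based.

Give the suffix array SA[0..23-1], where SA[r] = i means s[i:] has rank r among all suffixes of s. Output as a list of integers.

sorted suffixes:
  #0 SA[0]=22  'a'
  #1 SA[1]=9  'aaaabbbabaaaba'
  #2 SA[2]=18  'aaaba'
  #3 SA[3]=10  'aaabbbabaaaba'
  #4 SA[4]=0  'aaabbbbbbaaaabbbabaaaba'
  #5 SA[5]=19  'aaba'
  #6 SA[6]=11  'aabbbabaaaba'
  #7 SA[7]=1  'aabbbbbbaaaabbbabaaaba'
  #8 SA[8]=20  'aba'
  #9 SA[9]=16  'abaaaba'
  #10 SA[10]=12  'abbbabaaaba'
  #11 SA[11]=2  'abbbbbbaaaabbbabaaaba'
  #12 SA[12]=21  'ba'
  #13 SA[13]=8  'baaaabbbabaaaba'
  #14 SA[14]=17  'baaaba'
  #15 SA[15]=15  'babaaaba'
  #16 SA[16]=7  'bbaaaabbbabaaaba'
  #17 SA[17]=14  'bbabaaaba'
  #18 SA[18]=6  'bbbaaaabbbabaaaba'
  #19 SA[19]=13  'bbbabaaaba'
  #20 SA[20]=5  'bbbbaaaabbbabaaaba'
  #21 SA[21]=4  'bbbbbaaaabbbabaaaba'
  #22 SA[22]=3  'bbbbbbaaaabbbabaaaba'

[22, 9, 18, 10, 0, 19, 11, 1, 20, 16, 12, 2, 21, 8, 17, 15, 7, 14, 6, 13, 5, 4, 3]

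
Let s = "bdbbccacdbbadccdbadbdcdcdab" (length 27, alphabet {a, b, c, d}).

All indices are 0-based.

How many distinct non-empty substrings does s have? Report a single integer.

338

rank | idx | suffix
   0 |  25 | ab
   1 |   6 | acdbbadccdbadbdcdcdab
   2 |  17 | adbdcdcdab
   3 |  11 | adccdbadbdcdcdab
   4 |  26 | b
   5 |  16 | badbdcdcdab
   6 |  10 | badccdbadbdcdcdab
   7 |   9 | bbadccdbadbdcdcdab
   8 |   2 | bbccacdbbadccdbadbdcdcdab
   9 |   3 | bccacdbbadccdbadbdcdcdab
  10 |   0 | bdbbccacdbbadccdbadbdcdcdab
  11 |  19 | bdcdcdab
  12 |   5 | cacdbbadccdbadbdcdcdab
  13 |   4 | ccacdbbadccdbadbdcdcdab
  14 |  13 | ccdbadbdcdcdab
  15 |  23 | cdab
  16 |  14 | cdbadbdcdcdab
  17 |   7 | cdbbadccdbadbdcdcdab
  18 |  21 | cdcdab
  19 |  24 | dab
  20 |  15 | dbadbdcdcdab
  21 |   8 | dbbadccdbadbdcdcdab
  22 |   1 | dbbccacdbbadccdbadbdcdcdab
  23 |  18 | dbdcdcdab
  24 |  12 | dccdbadbdcdcdab
  25 |  22 | dcdab
  26 |  20 | dcdcdab

SA = [25, 6, 17, 11, 26, 16, 10, 9, 2, 3, 0, 19, 5, 4, 13, 23, 14, 7, 21, 24, 15, 8, 1, 18, 12, 22, 20]
[i] adj suffixes → lcp
  [1] 25/6 → 1 ('a')
  [2] 6/17 → 1 ('a')
  [3] 17/11 → 2 ('ad')
  [4] 11/26 → 0 ('')
  [5] 26/16 → 1 ('b')
  [6] 16/10 → 3 ('bad')
  [7] 10/9 → 1 ('b')
  [8] 9/2 → 2 ('bb')
  [9] 2/3 → 1 ('b')
  [10] 3/0 → 1 ('b')
  [11] 0/19 → 2 ('bd')
  [12] 19/5 → 0 ('')
  [13] 5/4 → 1 ('c')
  [14] 4/13 → 2 ('cc')
  [15] 13/23 → 1 ('c')
  [16] 23/14 → 2 ('cd')
  [17] 14/7 → 3 ('cdb')
  [18] 7/21 → 2 ('cd')
  [19] 21/24 → 0 ('')
  [20] 24/15 → 1 ('d')
  [21] 15/8 → 2 ('db')
  [22] 8/1 → 3 ('dbb')
  [23] 1/18 → 2 ('db')
  [24] 18/12 → 1 ('d')
  [25] 12/22 → 2 ('dc')
  [26] 22/20 → 3 ('dcd')

n(n+1)/2 = 27·28/2 = 378
Σ LCP = 0 + 1 + 1 + 2 + 0 + 1 + 3 + 1 + 2 + 1 + 1 + 2 + 0 + 1 + 2 + 1 + 2 + 3 + 2 + 0 + 1 + 2 + 3 + 2 + 1 + 2 + 3 = 40
distinct = 378 − 40 = 338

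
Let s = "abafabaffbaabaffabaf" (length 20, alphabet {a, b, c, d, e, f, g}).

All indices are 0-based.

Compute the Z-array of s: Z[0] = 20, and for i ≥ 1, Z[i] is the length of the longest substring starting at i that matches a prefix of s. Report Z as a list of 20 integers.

Z[0]=20
i=1: i≥r, start 0; Z[1]=0
i=2: i≥r, start 0; Z[2]=1 grow→box=[2,3)
i=3: i≥r, start 0; Z[3]=0
i=4: i≥r, start 0; Z[4]=4 grow→box=[4,8)
i=5: min(r-i=3, Z[1]=0)=0; Z[5]=0
i=6: min(r-i=2, Z[2]=1)=1; Z[6]=1
i=7: min(r-i=1, Z[3]=0)=0; Z[7]=0
i=8: i≥r, start 0; Z[8]=0
i=9: i≥r, start 0; Z[9]=0
i=10: i≥r, start 0; Z[10]=1 grow→box=[10,11)
i=11: i≥r, start 0; Z[11]=4 grow→box=[11,15)
i=12: min(r-i=3, Z[1]=0)=0; Z[12]=0
i=13: min(r-i=2, Z[2]=1)=1; Z[13]=1
i=14: min(r-i=1, Z[3]=0)=0; Z[14]=0
i=15: i≥r, start 0; Z[15]=0
i=16: i≥r, start 0; Z[16]=4 grow→box=[16,20)
i=17: min(r-i=3, Z[1]=0)=0; Z[17]=0
i=18: min(r-i=2, Z[2]=1)=1; Z[18]=1
i=19: min(r-i=1, Z[3]=0)=0; Z[19]=0

[20, 0, 1, 0, 4, 0, 1, 0, 0, 0, 1, 4, 0, 1, 0, 0, 4, 0, 1, 0]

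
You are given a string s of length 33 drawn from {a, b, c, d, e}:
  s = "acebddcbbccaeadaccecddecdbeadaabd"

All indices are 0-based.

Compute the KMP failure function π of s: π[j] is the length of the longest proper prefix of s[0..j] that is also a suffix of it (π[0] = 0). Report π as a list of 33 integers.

[0, 0, 0, 0, 0, 0, 0, 0, 0, 0, 0, 1, 0, 1, 0, 1, 2, 0, 0, 0, 0, 0, 0, 0, 0, 0, 0, 1, 0, 1, 1, 0, 0]

π[0] = 0
j=1 s[j]='c': π[1]=0 (border '')
j=2 s[j]='e': π[2]=0 (border '')
j=3 s[j]='b': π[3]=0 (border '')
j=4 s[j]='d': π[4]=0 (border '')
j=5 s[j]='d': π[5]=0 (border '')
j=6 s[j]='c': π[6]=0 (border '')
j=7 s[j]='b': π[7]=0 (border '')
j=8 s[j]='b': π[8]=0 (border '')
j=9 s[j]='c': π[9]=0 (border '')
j=10 s[j]='c': π[10]=0 (border '')
j=11 s[j]='a': π[11]=1 (border 'a')
j=12 s[j]='e': k: 1→0; π[12]=0 (border '')
j=13 s[j]='a': π[13]=1 (border 'a')
j=14 s[j]='d': k: 1→0; π[14]=0 (border '')
j=15 s[j]='a': π[15]=1 (border 'a')
j=16 s[j]='c': π[16]=2 (border 'ac')
j=17 s[j]='c': k: 2→0; π[17]=0 (border '')
j=18 s[j]='e': π[18]=0 (border '')
j=19 s[j]='c': π[19]=0 (border '')
j=20 s[j]='d': π[20]=0 (border '')
j=21 s[j]='d': π[21]=0 (border '')
j=22 s[j]='e': π[22]=0 (border '')
j=23 s[j]='c': π[23]=0 (border '')
j=24 s[j]='d': π[24]=0 (border '')
j=25 s[j]='b': π[25]=0 (border '')
j=26 s[j]='e': π[26]=0 (border '')
j=27 s[j]='a': π[27]=1 (border 'a')
j=28 s[j]='d': k: 1→0; π[28]=0 (border '')
j=29 s[j]='a': π[29]=1 (border 'a')
j=30 s[j]='a': k: 1→0; π[30]=1 (border 'a')
j=31 s[j]='b': k: 1→0; π[31]=0 (border '')
j=32 s[j]='d': π[32]=0 (border '')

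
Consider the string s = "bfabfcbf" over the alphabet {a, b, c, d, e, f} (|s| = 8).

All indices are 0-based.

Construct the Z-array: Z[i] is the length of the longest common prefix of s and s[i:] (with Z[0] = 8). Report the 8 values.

[8, 0, 0, 2, 0, 0, 2, 0]

Z[0]=8
i=1: fresh scan; Z[1]=0
i=2: fresh scan; Z[2]=0
i=3: fresh scan; Z[3]=2 extend→box=[3,5)
i=4: min(r-i=1, Z[1]=0)=0; Z[4]=0
i=5: fresh scan; Z[5]=0
i=6: fresh scan; Z[6]=2 extend→box=[6,8)
i=7: min(r-i=1, Z[1]=0)=0; Z[7]=0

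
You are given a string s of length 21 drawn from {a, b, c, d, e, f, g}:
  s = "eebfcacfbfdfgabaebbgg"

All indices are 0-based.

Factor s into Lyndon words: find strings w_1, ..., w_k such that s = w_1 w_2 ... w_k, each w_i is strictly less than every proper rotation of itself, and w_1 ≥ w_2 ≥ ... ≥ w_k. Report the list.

["e", "e", "bfc", "acfbfdfg", "abaebbgg"]

emit factor 1: 'e' (i=0, period=1)
emit factor 2: 'e' (i=1, period=1)
emit factor 3: 'bfc' (i=2, period=3)
emit factor 4: 'acfbfdfg' (i=5, period=8)
emit factor 5: 'abaebbgg' (i=13, period=8)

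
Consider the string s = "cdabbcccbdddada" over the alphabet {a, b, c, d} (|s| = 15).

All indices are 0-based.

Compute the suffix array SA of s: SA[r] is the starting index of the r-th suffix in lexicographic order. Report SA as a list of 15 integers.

[14, 2, 12, 3, 4, 8, 7, 6, 5, 0, 13, 1, 11, 10, 9]

rank | idx | suffix
   0 |  14 | a
   1 |   2 | abbcccbdddada
   2 |  12 | ada
   3 |   3 | bbcccbdddada
   4 |   4 | bcccbdddada
   5 |   8 | bdddada
   6 |   7 | cbdddada
   7 |   6 | ccbdddada
   8 |   5 | cccbdddada
   9 |   0 | cdabbcccbdddada
  10 |  13 | da
  11 |   1 | dabbcccbdddada
  12 |  11 | dada
  13 |  10 | ddada
  14 |   9 | dddada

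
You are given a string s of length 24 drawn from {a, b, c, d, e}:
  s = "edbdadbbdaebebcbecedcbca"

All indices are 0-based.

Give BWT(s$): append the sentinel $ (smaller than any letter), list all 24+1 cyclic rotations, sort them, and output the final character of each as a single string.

rank  rotation                   last
    0  $edbdadbbdaebebcbecedcbca  a
    1  a$edbdadbbdaebebcbecedcbc  c
    2  adbbdaebebcbecedcbca$edbd  d
    3  aebebcbecedcbca$edbdadbbd  d
    4  bbdaebebcbecedcbca$edbdad  d
    5  bca$edbdadbbdaebebcbecedc  c
    6  bcbecedcbca$edbdadbbdaebe  e
    7  bdadbbdaebebcbecedcbca$ed  d
    8  bdaebebcbecedcbca$edbdadb  b
    9  bebcbecedcbca$edbdadbbdae  e
   10  becedcbca$edbdadbbdaebebc  c
   11  ca$edbdadbbdaebebcbecedcb  b
   12  cbca$edbdadbbdaebebcbeced  d
   13  cbecedcbca$edbdadbbdaebeb  b
   14  cedcbca$edbdadbbdaebebcbe  e
   15  dadbbdaebebcbecedcbca$edb  b
   16  daebebcbecedcbca$edbdadbb  b
   17  dbbdaebebcbecedcbca$edbda  a
   18  dbdadbbdaebebcbecedcbca$e  e
   19  dcbca$edbdadbbdaebebcbece  e
   20  ebcbecedcbca$edbdadbbdaeb  b
   21  ebebcbecedcbca$edbdadbbda  a
   22  ecedcbca$edbdadbbdaebebcb  b
   23  edbdadbbdaebebcbecedcbca$  $
   24  edcbca$edbdadbbdaebebcbec  c

acdddcedbecbdbebbaeebab$c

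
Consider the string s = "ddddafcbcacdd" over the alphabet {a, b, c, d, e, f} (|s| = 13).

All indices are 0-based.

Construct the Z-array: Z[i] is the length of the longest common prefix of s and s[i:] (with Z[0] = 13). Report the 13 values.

Z[0]=13
i=1: fresh scan; Z[1]=3 extend→box=[1,4)
i=2: min(r-i=2, Z[1]=3)=2; Z[2]=2
i=3: min(r-i=1, Z[2]=2)=1; Z[3]=1
i=4: fresh scan; Z[4]=0
i=5: fresh scan; Z[5]=0
i=6: fresh scan; Z[6]=0
i=7: fresh scan; Z[7]=0
i=8: fresh scan; Z[8]=0
i=9: fresh scan; Z[9]=0
i=10: fresh scan; Z[10]=0
i=11: fresh scan; Z[11]=2 extend→box=[11,13)
i=12: min(r-i=1, Z[1]=3)=1; Z[12]=1

[13, 3, 2, 1, 0, 0, 0, 0, 0, 0, 0, 2, 1]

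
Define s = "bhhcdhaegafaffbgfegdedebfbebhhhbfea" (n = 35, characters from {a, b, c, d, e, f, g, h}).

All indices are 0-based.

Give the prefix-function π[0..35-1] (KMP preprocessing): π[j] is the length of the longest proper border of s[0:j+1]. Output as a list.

[0, 0, 0, 0, 0, 0, 0, 0, 0, 0, 0, 0, 0, 0, 1, 0, 0, 0, 0, 0, 0, 0, 0, 1, 0, 1, 0, 1, 2, 3, 0, 1, 0, 0, 0]

π[0] = 0
j=1 s[j]='h': π[1]=0 (border '')
j=2 s[j]='h': π[2]=0 (border '')
j=3 s[j]='c': π[3]=0 (border '')
j=4 s[j]='d': π[4]=0 (border '')
j=5 s[j]='h': π[5]=0 (border '')
j=6 s[j]='a': π[6]=0 (border '')
j=7 s[j]='e': π[7]=0 (border '')
j=8 s[j]='g': π[8]=0 (border '')
j=9 s[j]='a': π[9]=0 (border '')
j=10 s[j]='f': π[10]=0 (border '')
j=11 s[j]='a': π[11]=0 (border '')
j=12 s[j]='f': π[12]=0 (border '')
j=13 s[j]='f': π[13]=0 (border '')
j=14 s[j]='b': π[14]=1 (border 'b')
j=15 s[j]='g': k: 1→0; π[15]=0 (border '')
j=16 s[j]='f': π[16]=0 (border '')
j=17 s[j]='e': π[17]=0 (border '')
j=18 s[j]='g': π[18]=0 (border '')
j=19 s[j]='d': π[19]=0 (border '')
j=20 s[j]='e': π[20]=0 (border '')
j=21 s[j]='d': π[21]=0 (border '')
j=22 s[j]='e': π[22]=0 (border '')
j=23 s[j]='b': π[23]=1 (border 'b')
j=24 s[j]='f': k: 1→0; π[24]=0 (border '')
j=25 s[j]='b': π[25]=1 (border 'b')
j=26 s[j]='e': k: 1→0; π[26]=0 (border '')
j=27 s[j]='b': π[27]=1 (border 'b')
j=28 s[j]='h': π[28]=2 (border 'bh')
j=29 s[j]='h': π[29]=3 (border 'bhh')
j=30 s[j]='h': k: 3→0; π[30]=0 (border '')
j=31 s[j]='b': π[31]=1 (border 'b')
j=32 s[j]='f': k: 1→0; π[32]=0 (border '')
j=33 s[j]='e': π[33]=0 (border '')
j=34 s[j]='a': π[34]=0 (border '')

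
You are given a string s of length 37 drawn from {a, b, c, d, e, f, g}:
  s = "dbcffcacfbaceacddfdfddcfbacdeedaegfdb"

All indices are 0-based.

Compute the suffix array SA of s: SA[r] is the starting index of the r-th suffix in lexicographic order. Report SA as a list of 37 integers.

[13, 25, 10, 6, 31, 36, 24, 9, 1, 5, 14, 26, 11, 22, 7, 2, 30, 35, 0, 21, 20, 15, 27, 18, 16, 12, 29, 28, 32, 23, 8, 4, 34, 19, 17, 3, 33]

sorted suffixes:
  #0 SA[0]=13  'acddfdfddcfbacdeedaegfdb'
  #1 SA[1]=25  'acdeedaegfdb'
  #2 SA[2]=10  'aceacddfdfddcfbacdeedaegfdb'
  #3 SA[3]=6  'acfbaceacddfdfddcfbacdeedaegfdb'
  #4 SA[4]=31  'aegfdb'
  #5 SA[5]=36  'b'
  #6 SA[6]=24  'bacdeedaegfdb'
  #7 SA[7]=9  'baceacddfdfddcfbacdeedaegfdb'
  #8 SA[8]=1  'bcffcacfbaceacddfdfddcfbacdeedaegfdb'
  #9 SA[9]=5  'cacfbaceacddfdfddcfbacdeedaegfdb'
  #10 SA[10]=14  'cddfdfddcfbacdeedaegfdb'
  #11 SA[11]=26  'cdeedaegfdb'
  #12 SA[12]=11  'ceacddfdfddcfbacdeedaegfdb'
  #13 SA[13]=22  'cfbacdeedaegfdb'
  #14 SA[14]=7  'cfbaceacddfdfddcfbacdeedaegfdb'
  #15 SA[15]=2  'cffcacfbaceacddfdfddcfbacdeedaegfdb'
  #16 SA[16]=30  'daegfdb'
  #17 SA[17]=35  'db'
  #18 SA[18]=0  'dbcffcacfbaceacddfdfddcfbacdeedaegfdb'
  #19 SA[19]=21  'dcfbacdeedaegfdb'
  #20 SA[20]=20  'ddcfbacdeedaegfdb'
  #21 SA[21]=15  'ddfdfddcfbacdeedaegfdb'
  #22 SA[22]=27  'deedaegfdb'
  #23 SA[23]=18  'dfddcfbacdeedaegfdb'
  #24 SA[24]=16  'dfdfddcfbacdeedaegfdb'
  #25 SA[25]=12  'eacddfdfddcfbacdeedaegfdb'
  #26 SA[26]=29  'edaegfdb'
  #27 SA[27]=28  'eedaegfdb'
  #28 SA[28]=32  'egfdb'
  #29 SA[29]=23  'fbacdeedaegfdb'
  #30 SA[30]=8  'fbaceacddfdfddcfbacdeedaegfdb'
  #31 SA[31]=4  'fcacfbaceacddfdfddcfbacdeedaegfdb'
  #32 SA[32]=34  'fdb'
  #33 SA[33]=19  'fddcfbacdeedaegfdb'
  #34 SA[34]=17  'fdfddcfbacdeedaegfdb'
  #35 SA[35]=3  'ffcacfbaceacddfdfddcfbacdeedaegfdb'
  #36 SA[36]=33  'gfdb'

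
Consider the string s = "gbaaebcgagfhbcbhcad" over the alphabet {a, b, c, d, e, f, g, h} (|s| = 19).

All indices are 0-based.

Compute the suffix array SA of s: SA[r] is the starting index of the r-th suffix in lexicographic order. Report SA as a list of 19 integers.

[2, 17, 3, 8, 1, 12, 5, 14, 16, 13, 6, 18, 4, 10, 7, 0, 9, 11, 15]

rank→(start, suffix):
  0 → (2, 'aaebcgagfhbcbhcad')
  1 → (17, 'ad')
  2 → (3, 'aebcgagfhbcbhcad')
  3 → (8, 'agfhbcbhcad')
  4 → (1, 'baaebcgagfhbcbhcad')
  5 → (12, 'bcbhcad')
  6 → (5, 'bcgagfhbcbhcad')
  7 → (14, 'bhcad')
  8 → (16, 'cad')
  9 → (13, 'cbhcad')
  10 → (6, 'cgagfhbcbhcad')
  11 → (18, 'd')
  12 → (4, 'ebcgagfhbcbhcad')
  13 → (10, 'fhbcbhcad')
  14 → (7, 'gagfhbcbhcad')
  15 → (0, 'gbaaebcgagfhbcbhcad')
  16 → (9, 'gfhbcbhcad')
  17 → (11, 'hbcbhcad')
  18 → (15, 'hcad')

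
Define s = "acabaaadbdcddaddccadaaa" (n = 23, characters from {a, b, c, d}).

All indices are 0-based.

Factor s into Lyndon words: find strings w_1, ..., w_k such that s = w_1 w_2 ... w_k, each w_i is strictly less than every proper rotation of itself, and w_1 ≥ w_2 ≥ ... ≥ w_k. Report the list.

emit factor 1: 'ac' (i=0, period=2)
emit factor 2: 'ab' (i=2, period=2)
emit factor 3: 'aaadbdcddaddccad' (i=4, period=16)
emit factor 4: 'a' (i=20, period=1)
emit factor 5: 'a' (i=21, period=1)
emit factor 6: 'a' (i=22, period=1)

["ac", "ab", "aaadbdcddaddccad", "a", "a", "a"]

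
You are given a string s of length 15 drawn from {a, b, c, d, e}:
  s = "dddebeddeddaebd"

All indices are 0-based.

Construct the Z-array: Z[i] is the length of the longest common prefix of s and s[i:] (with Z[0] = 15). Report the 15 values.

[15, 2, 1, 0, 0, 0, 2, 1, 0, 2, 1, 0, 0, 0, 1]

Z[0]=15
i=1: fresh scan; Z[1]=2 scan→box=[1,3)
i=2: min(r-i=1, Z[1]=2)=1; Z[2]=1
i=3: fresh scan; Z[3]=0
i=4: fresh scan; Z[4]=0
i=5: fresh scan; Z[5]=0
i=6: fresh scan; Z[6]=2 scan→box=[6,8)
i=7: min(r-i=1, Z[1]=2)=1; Z[7]=1
i=8: fresh scan; Z[8]=0
i=9: fresh scan; Z[9]=2 scan→box=[9,11)
i=10: min(r-i=1, Z[1]=2)=1; Z[10]=1
i=11: fresh scan; Z[11]=0
i=12: fresh scan; Z[12]=0
i=13: fresh scan; Z[13]=0
i=14: fresh scan; Z[14]=1 scan→box=[14,15)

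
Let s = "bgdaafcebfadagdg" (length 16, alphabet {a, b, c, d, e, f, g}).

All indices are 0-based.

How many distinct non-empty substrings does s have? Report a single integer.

125

sorted suffixes:
  #0 SA[0]=3  'aafcebfadagdg'
  #1 SA[1]=10  'adagdg'
  #2 SA[2]=4  'afcebfadagdg'
  #3 SA[3]=12  'agdg'
  #4 SA[4]=8  'bfadagdg'
  #5 SA[5]=0  'bgdaafcebfadagdg'
  #6 SA[6]=6  'cebfadagdg'
  #7 SA[7]=2  'daafcebfadagdg'
  #8 SA[8]=11  'dagdg'
  #9 SA[9]=14  'dg'
  #10 SA[10]=7  'ebfadagdg'
  #11 SA[11]=9  'fadagdg'
  #12 SA[12]=5  'fcebfadagdg'
  #13 SA[13]=15  'g'
  #14 SA[14]=1  'gdaafcebfadagdg'
  #15 SA[15]=13  'gdg'

SA = [3, 10, 4, 12, 8, 0, 6, 2, 11, 14, 7, 9, 5, 15, 1, 13]
rank  pair      lcp
   1  s[3:],s[10:]  1  'a'
   2  s[10:],s[4:]  1  'a'
   3  s[4:],s[12:]  1  'a'
   4  s[12:],s[8:]  0  ''
   5  s[8:],s[0:]  1  'b'
   6  s[0:],s[6:]  0  ''
   7  s[6:],s[2:]  0  ''
   8  s[2:],s[11:]  2  'da'
   9  s[11:],s[14:]  1  'd'
  10  s[14:],s[7:]  0  ''
  11  s[7:],s[9:]  0  ''
  12  s[9:],s[5:]  1  'f'
  13  s[5:],s[15:]  0  ''
  14  s[15:],s[1:]  1  'g'
  15  s[1:],s[13:]  2  'gd'

n(n+1)/2 = 16·17/2 = 136
Σ LCP = 0 + 1 + 1 + 1 + 0 + 1 + 0 + 0 + 2 + 1 + 0 + 0 + 1 + 0 + 1 + 2 = 11
distinct = 136 − 11 = 125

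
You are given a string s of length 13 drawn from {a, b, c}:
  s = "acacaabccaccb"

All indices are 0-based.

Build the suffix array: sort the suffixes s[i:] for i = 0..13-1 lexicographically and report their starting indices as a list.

sorted suffixes:
  #0 SA[0]=4  'aabccaccb'
  #1 SA[1]=5  'abccaccb'
  #2 SA[2]=2  'acaabccaccb'
  #3 SA[3]=0  'acacaabccaccb'
  #4 SA[4]=9  'accb'
  #5 SA[5]=12  'b'
  #6 SA[6]=6  'bccaccb'
  #7 SA[7]=3  'caabccaccb'
  #8 SA[8]=1  'cacaabccaccb'
  #9 SA[9]=8  'caccb'
  #10 SA[10]=11  'cb'
  #11 SA[11]=7  'ccaccb'
  #12 SA[12]=10  'ccb'

[4, 5, 2, 0, 9, 12, 6, 3, 1, 8, 11, 7, 10]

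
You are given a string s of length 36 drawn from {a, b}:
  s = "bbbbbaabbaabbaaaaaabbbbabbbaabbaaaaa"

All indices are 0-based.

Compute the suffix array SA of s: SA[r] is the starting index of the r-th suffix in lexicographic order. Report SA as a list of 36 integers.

[35, 34, 33, 32, 31, 13, 14, 15, 16, 27, 9, 5, 17, 28, 10, 6, 23, 18, 30, 12, 26, 8, 4, 22, 29, 11, 25, 7, 3, 21, 24, 2, 20, 1, 19, 0]

rank | idx | suffix
   0 |  35 | a
   1 |  34 | aa
   2 |  33 | aaa
   3 |  32 | aaaa
   4 |  31 | aaaaa
   5 |  13 | aaaaaabbbbabbbaabbaaaaa
   6 |  14 | aaaaabbbbabbbaabbaaaaa
   7 |  15 | aaaabbbbabbbaabbaaaaa
   8 |  16 | aaabbbbabbbaabbaaaaa
   9 |  27 | aabbaaaaa
  10 |   9 | aabbaaaaaabbbbabbbaabbaaaaa
  11 |   5 | aabbaabbaaaaaabbbbabbbaabbaaaaa
  12 |  17 | aabbbbabbbaabbaaaaa
  13 |  28 | abbaaaaa
  14 |  10 | abbaaaaaabbbbabbbaabbaaaaa
  15 |   6 | abbaabbaaaaaabbbbabbbaabbaaaaa
  16 |  23 | abbbaabbaaaaa
  17 |  18 | abbbbabbbaabbaaaaa
  18 |  30 | baaaaa
  19 |  12 | baaaaaabbbbabbbaabbaaaaa
  20 |  26 | baabbaaaaa
  21 |   8 | baabbaaaaaabbbbabbbaabbaaaaa
  22 |   4 | baabbaabbaaaaaabbbbabbbaabbaaaaa
  23 |  22 | babbbaabbaaaaa
  24 |  29 | bbaaaaa
  25 |  11 | bbaaaaaabbbbabbbaabbaaaaa
  26 |  25 | bbaabbaaaaa
  27 |   7 | bbaabbaaaaaabbbbabbbaabbaaaaa
  28 |   3 | bbaabbaabbaaaaaabbbbabbbaabbaaaaa
  29 |  21 | bbabbbaabbaaaaa
  30 |  24 | bbbaabbaaaaa
  31 |   2 | bbbaabbaabbaaaaaabbbbabbbaabbaaaaa
  32 |  20 | bbbabbbaabbaaaaa
  33 |   1 | bbbbaabbaabbaaaaaabbbbabbbaabbaaaaa
  34 |  19 | bbbbabbbaabbaaaaa
  35 |   0 | bbbbbaabbaabbaaaaaabbbbabbbaabbaaaaa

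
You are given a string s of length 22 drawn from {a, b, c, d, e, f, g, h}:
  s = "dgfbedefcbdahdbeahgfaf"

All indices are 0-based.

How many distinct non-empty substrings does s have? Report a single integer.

sorted suffixes:
  #0 SA[0]=20  'af'
  #1 SA[1]=11  'ahdbeahgfaf'
  #2 SA[2]=16  'ahgfaf'
  #3 SA[3]=9  'bdahdbeahgfaf'
  #4 SA[4]=14  'beahgfaf'
  #5 SA[5]=3  'bedefcbdahdbeahgfaf'
  #6 SA[6]=8  'cbdahdbeahgfaf'
  #7 SA[7]=10  'dahdbeahgfaf'
  #8 SA[8]=13  'dbeahgfaf'
  #9 SA[9]=5  'defcbdahdbeahgfaf'
  #10 SA[10]=0  'dgfbedefcbdahdbeahgfaf'
  #11 SA[11]=15  'eahgfaf'
  #12 SA[12]=4  'edefcbdahdbeahgfaf'
  #13 SA[13]=6  'efcbdahdbeahgfaf'
  #14 SA[14]=21  'f'
  #15 SA[15]=19  'faf'
  #16 SA[16]=2  'fbedefcbdahdbeahgfaf'
  #17 SA[17]=7  'fcbdahdbeahgfaf'
  #18 SA[18]=18  'gfaf'
  #19 SA[19]=1  'gfbedefcbdahdbeahgfaf'
  #20 SA[20]=12  'hdbeahgfaf'
  #21 SA[21]=17  'hgfaf'

SA = [20, 11, 16, 9, 14, 3, 8, 10, 13, 5, 0, 15, 4, 6, 21, 19, 2, 7, 18, 1, 12, 17]
i: (SA[i-1],SA[i]) lcp shared
  1: (20,11) 1 'a'
  2: (11,16) 2 'ah'
  3: (16,9) 0 ''
  4: (9,14) 1 'b'
  5: (14,3) 2 'be'
  6: (3,8) 0 ''
  7: (8,10) 0 ''
  8: (10,13) 1 'd'
  9: (13,5) 1 'd'
  10: (5,0) 1 'd'
  11: (0,15) 0 ''
  12: (15,4) 1 'e'
  13: (4,6) 1 'e'
  14: (6,21) 0 ''
  15: (21,19) 1 'f'
  16: (19,2) 1 'f'
  17: (2,7) 1 'f'
  18: (7,18) 0 ''
  19: (18,1) 2 'gf'
  20: (1,12) 0 ''
  21: (12,17) 1 'h'

n(n+1)/2 = 22·23/2 = 253
Σ LCP = 0 + 1 + 2 + 0 + 1 + 2 + 0 + 0 + 1 + 1 + 1 + 0 + 1 + 1 + 0 + 1 + 1 + 1 + 0 + 2 + 0 + 1 = 17
distinct = 253 − 17 = 236

236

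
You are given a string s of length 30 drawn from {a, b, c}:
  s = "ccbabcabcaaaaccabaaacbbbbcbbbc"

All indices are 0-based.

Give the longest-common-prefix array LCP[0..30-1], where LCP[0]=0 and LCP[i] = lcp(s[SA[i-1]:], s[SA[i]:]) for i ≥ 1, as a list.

[0, 3, 4, 2, 3, 1, 2, 4, 1, 2, 0, 2, 1, 3, 4, 2, 3, 1, 2, 3, 2, 0, 1, 2, 3, 1, 2, 4, 1, 2]

sorted suffixes:
  #0 SA[0]=9  'aaaaccabaaacbbbbcbbbc'
  #1 SA[1]=17  'aaacbbbbcbbbc'
  #2 SA[2]=10  'aaaccabaaacbbbbcbbbc'
  #3 SA[3]=18  'aacbbbbcbbbc'
  #4 SA[4]=11  'aaccabaaacbbbbcbbbc'
  #5 SA[5]=15  'abaaacbbbbcbbbc'
  #6 SA[6]=6  'abcaaaaccabaaacbbbbcbbbc'
  #7 SA[7]=3  'abcabcaaaaccabaaacbbbbcbbbc'
  #8 SA[8]=19  'acbbbbcbbbc'
  #9 SA[9]=12  'accabaaacbbbbcbbbc'
  #10 SA[10]=16  'baaacbbbbcbbbc'
  #11 SA[11]=2  'babcabcaaaaccabaaacbbbbcbbbc'
  #12 SA[12]=21  'bbbbcbbbc'
  #13 SA[13]=26  'bbbc'
  #14 SA[14]=22  'bbbcbbbc'
  #15 SA[15]=27  'bbc'
  #16 SA[16]=23  'bbcbbbc'
  #17 SA[17]=28  'bc'
  #18 SA[18]=7  'bcaaaaccabaaacbbbbcbbbc'
  #19 SA[19]=4  'bcabcaaaaccabaaacbbbbcbbbc'
  #20 SA[20]=24  'bcbbbc'
  #21 SA[21]=29  'c'
  #22 SA[22]=8  'caaaaccabaaacbbbbcbbbc'
  #23 SA[23]=14  'cabaaacbbbbcbbbc'
  #24 SA[24]=5  'cabcaaaaccabaaacbbbbcbbbc'
  #25 SA[25]=1  'cbabcabcaaaaccabaaacbbbbcbbbc'
  #26 SA[26]=20  'cbbbbcbbbc'
  #27 SA[27]=25  'cbbbc'
  #28 SA[28]=13  'ccabaaacbbbbcbbbc'
  #29 SA[29]=0  'ccbabcabcaaaaccabaaacbbbbcbbbc'

SA = [9, 17, 10, 18, 11, 15, 6, 3, 19, 12, 16, 2, 21, 26, 22, 27, 23, 28, 7, 4, 24, 29, 8, 14, 5, 1, 20, 25, 13, 0]
[i] adj suffixes → lcp
  [1] 9/17 → 3 ('aaa')
  [2] 17/10 → 4 ('aaac')
  [3] 10/18 → 2 ('aa')
  [4] 18/11 → 3 ('aac')
  [5] 11/15 → 1 ('a')
  [6] 15/6 → 2 ('ab')
  [7] 6/3 → 4 ('abca')
  [8] 3/19 → 1 ('a')
  [9] 19/12 → 2 ('ac')
  [10] 12/16 → 0 ('')
  [11] 16/2 → 2 ('ba')
  [12] 2/21 → 1 ('b')
  [13] 21/26 → 3 ('bbb')
  [14] 26/22 → 4 ('bbbc')
  [15] 22/27 → 2 ('bb')
  [16] 27/23 → 3 ('bbc')
  [17] 23/28 → 1 ('b')
  [18] 28/7 → 2 ('bc')
  [19] 7/4 → 3 ('bca')
  [20] 4/24 → 2 ('bc')
  [21] 24/29 → 0 ('')
  [22] 29/8 → 1 ('c')
  [23] 8/14 → 2 ('ca')
  [24] 14/5 → 3 ('cab')
  [25] 5/1 → 1 ('c')
  [26] 1/20 → 2 ('cb')
  [27] 20/25 → 4 ('cbbb')
  [28] 25/13 → 1 ('c')
  [29] 13/0 → 2 ('cc')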